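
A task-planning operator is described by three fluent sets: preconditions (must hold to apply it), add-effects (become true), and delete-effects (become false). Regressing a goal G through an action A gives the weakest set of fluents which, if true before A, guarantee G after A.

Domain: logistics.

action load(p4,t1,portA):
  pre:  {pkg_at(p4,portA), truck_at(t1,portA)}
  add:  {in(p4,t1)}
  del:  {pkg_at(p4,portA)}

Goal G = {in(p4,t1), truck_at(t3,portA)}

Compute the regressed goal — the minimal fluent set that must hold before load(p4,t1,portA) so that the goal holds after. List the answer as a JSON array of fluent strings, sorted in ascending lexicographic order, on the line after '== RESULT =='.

Compute (G \ add) ∪ pre:
  G ∩ del = {}  (empty — regression defined)
  G \ add = {in(p4,t1), truck_at(t3,portA)} \ {in(p4,t1)} = {truck_at(t3,portA)}
  ∪ pre   = {truck_at(t3,portA)} ∪ {pkg_at(p4,portA), truck_at(t1,portA)}
          = {pkg_at(p4,portA), truck_at(t1,portA), truck_at(t3,portA)}

== RESULT ==
["pkg_at(p4,portA)", "truck_at(t1,portA)", "truck_at(t3,portA)"]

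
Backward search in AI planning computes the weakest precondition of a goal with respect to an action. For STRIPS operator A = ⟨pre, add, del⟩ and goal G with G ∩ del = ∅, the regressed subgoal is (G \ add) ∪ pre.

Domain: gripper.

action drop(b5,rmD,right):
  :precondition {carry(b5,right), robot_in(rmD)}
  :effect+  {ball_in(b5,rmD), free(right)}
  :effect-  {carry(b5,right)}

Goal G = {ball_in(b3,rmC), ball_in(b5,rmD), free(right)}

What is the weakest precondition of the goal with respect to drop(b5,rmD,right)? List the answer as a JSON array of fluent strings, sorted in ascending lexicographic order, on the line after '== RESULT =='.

Regress:
  G ∩ del = {}  (empty — regression defined)
  G \ add = {ball_in(b3,rmC), ball_in(b5,rmD), free(right)} \ {ball_in(b5,rmD), free(right)} = {ball_in(b3,rmC)}
  ∪ pre   = {ball_in(b3,rmC)} ∪ {carry(b5,right), robot_in(rmD)}
          = {ball_in(b3,rmC), carry(b5,right), robot_in(rmD)}

== RESULT ==
["ball_in(b3,rmC)", "carry(b5,right)", "robot_in(rmD)"]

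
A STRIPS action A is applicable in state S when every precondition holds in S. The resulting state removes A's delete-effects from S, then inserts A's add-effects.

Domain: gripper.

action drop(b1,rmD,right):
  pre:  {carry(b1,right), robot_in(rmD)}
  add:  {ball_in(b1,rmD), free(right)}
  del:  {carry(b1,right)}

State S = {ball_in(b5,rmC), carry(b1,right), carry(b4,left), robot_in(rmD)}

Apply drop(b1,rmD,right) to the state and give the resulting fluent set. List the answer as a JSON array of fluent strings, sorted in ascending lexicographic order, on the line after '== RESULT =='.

Progress:
  pre ⊆ S: {carry(b1,right), robot_in(rmD)} ⊆ S  — applicable
  S \ del = {ball_in(b5,rmC), carry(b4,left), robot_in(rmD)}
  ∪ add   = {ball_in(b1,rmD), ball_in(b5,rmC), carry(b4,left), free(right), robot_in(rmD)}

== RESULT ==
["ball_in(b1,rmD)", "ball_in(b5,rmC)", "carry(b4,left)", "free(right)", "robot_in(rmD)"]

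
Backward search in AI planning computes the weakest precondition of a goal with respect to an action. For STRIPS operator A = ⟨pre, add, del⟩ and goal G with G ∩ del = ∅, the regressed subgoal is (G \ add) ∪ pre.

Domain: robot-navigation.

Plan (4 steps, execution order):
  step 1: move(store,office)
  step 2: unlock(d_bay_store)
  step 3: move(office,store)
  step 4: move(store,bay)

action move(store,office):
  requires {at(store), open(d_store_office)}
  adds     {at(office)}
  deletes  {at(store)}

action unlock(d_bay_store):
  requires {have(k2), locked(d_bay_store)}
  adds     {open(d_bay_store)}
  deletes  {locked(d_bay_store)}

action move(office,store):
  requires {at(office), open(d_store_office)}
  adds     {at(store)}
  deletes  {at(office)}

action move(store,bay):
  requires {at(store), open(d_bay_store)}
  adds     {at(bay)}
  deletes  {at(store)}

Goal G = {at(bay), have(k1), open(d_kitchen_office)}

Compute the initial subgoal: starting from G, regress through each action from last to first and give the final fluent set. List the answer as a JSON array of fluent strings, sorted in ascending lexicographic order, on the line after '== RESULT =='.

Work backward from the goal:
  through step 4 (move(store,bay)): drop {at(bay)}, keep {have(k1), open(d_kitchen_office)}, require {at(store), open(d_bay_store)}
    → {at(store), have(k1), open(d_bay_store), open(d_kitchen_office)}
  through step 3 (move(office,store)): drop {at(store)}, keep {have(k1), open(d_bay_store), open(d_kitchen_office)}, require {at(office), open(d_store_office)}
    → {at(office), have(k1), open(d_bay_store), open(d_kitchen_office), open(d_store_office)}
  through step 2 (unlock(d_bay_store)): drop {open(d_bay_store)}, keep {at(office), have(k1), open(d_kitchen_office), open(d_store_office)}, require {have(k2), locked(d_bay_store)}
    → {at(office), have(k1), have(k2), locked(d_bay_store), open(d_kitchen_office), open(d_store_office)}
  through step 1 (move(store,office)): drop {at(office)}, keep {have(k1), have(k2), locked(d_bay_store), open(d_kitchen_office), open(d_store_office)}, require {at(store), open(d_store_office)}
    → {at(store), have(k1), have(k2), locked(d_bay_store), open(d_kitchen_office), open(d_store_office)}

== RESULT ==
["at(store)", "have(k1)", "have(k2)", "locked(d_bay_store)", "open(d_kitchen_office)", "open(d_store_office)"]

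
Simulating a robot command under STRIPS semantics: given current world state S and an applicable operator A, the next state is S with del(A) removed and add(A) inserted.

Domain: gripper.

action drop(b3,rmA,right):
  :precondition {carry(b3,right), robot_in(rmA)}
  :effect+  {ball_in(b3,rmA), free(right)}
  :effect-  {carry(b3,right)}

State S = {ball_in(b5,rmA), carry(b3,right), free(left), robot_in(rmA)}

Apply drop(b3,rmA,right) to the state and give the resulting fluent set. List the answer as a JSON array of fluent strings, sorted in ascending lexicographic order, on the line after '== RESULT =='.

Progress:
  pre ⊆ S: {carry(b3,right), robot_in(rmA)} ⊆ S  — applicable
  S \ del = {ball_in(b5,rmA), free(left), robot_in(rmA)}
  ∪ add   = {ball_in(b3,rmA), ball_in(b5,rmA), free(left), free(right), robot_in(rmA)}

== RESULT ==
["ball_in(b3,rmA)", "ball_in(b5,rmA)", "free(left)", "free(right)", "robot_in(rmA)"]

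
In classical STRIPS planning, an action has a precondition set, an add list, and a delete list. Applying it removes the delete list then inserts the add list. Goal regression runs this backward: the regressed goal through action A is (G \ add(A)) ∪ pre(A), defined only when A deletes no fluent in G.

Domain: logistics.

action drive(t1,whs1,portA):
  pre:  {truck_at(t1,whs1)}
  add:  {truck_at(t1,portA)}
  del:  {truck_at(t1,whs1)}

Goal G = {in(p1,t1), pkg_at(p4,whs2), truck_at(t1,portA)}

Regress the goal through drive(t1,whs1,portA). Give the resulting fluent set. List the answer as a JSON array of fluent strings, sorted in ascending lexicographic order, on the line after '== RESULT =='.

Compute (G \ add) ∪ pre:
  G ∩ del = {}  (empty — regression defined)
  G \ add = {in(p1,t1), pkg_at(p4,whs2), truck_at(t1,portA)} \ {truck_at(t1,portA)} = {in(p1,t1), pkg_at(p4,whs2)}
  ∪ pre   = {in(p1,t1), pkg_at(p4,whs2)} ∪ {truck_at(t1,whs1)}
          = {in(p1,t1), pkg_at(p4,whs2), truck_at(t1,whs1)}

== RESULT ==
["in(p1,t1)", "pkg_at(p4,whs2)", "truck_at(t1,whs1)"]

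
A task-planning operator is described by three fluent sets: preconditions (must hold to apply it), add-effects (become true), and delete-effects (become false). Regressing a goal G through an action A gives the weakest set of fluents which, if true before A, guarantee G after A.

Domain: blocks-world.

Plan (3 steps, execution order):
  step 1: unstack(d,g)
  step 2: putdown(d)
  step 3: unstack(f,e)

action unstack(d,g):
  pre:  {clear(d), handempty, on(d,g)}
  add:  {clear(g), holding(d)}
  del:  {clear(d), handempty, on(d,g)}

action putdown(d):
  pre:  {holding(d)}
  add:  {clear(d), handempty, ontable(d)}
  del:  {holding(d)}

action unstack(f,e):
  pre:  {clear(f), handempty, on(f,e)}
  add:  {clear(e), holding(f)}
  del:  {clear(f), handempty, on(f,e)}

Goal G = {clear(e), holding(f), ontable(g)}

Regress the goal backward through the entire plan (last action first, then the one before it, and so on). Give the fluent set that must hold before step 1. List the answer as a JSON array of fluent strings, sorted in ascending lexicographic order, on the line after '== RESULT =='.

Regress step by step:
  through step 3 (unstack(f,e)): drop {clear(e), holding(f)}, keep {ontable(g)}, require {clear(f), handempty, on(f,e)}
    → {clear(f), handempty, on(f,e), ontable(g)}
  through step 2 (putdown(d)): drop {handempty}, keep {clear(f), on(f,e), ontable(g)}, require {holding(d)}
    → {clear(f), holding(d), on(f,e), ontable(g)}
  through step 1 (unstack(d,g)): drop {holding(d)}, keep {clear(f), on(f,e), ontable(g)}, require {clear(d), handempty, on(d,g)}
    → {clear(d), clear(f), handempty, on(d,g), on(f,e), ontable(g)}

== RESULT ==
["clear(d)", "clear(f)", "handempty", "on(d,g)", "on(f,e)", "ontable(g)"]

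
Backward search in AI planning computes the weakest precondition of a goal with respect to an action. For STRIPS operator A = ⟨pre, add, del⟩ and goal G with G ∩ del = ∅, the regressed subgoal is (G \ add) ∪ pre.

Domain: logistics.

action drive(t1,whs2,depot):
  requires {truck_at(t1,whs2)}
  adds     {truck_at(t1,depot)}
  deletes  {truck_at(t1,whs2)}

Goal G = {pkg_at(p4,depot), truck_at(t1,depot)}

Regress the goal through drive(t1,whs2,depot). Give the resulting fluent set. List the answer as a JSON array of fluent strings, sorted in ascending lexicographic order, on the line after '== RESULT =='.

Regress:
  G ∩ del = {}  (empty — regression defined)
  G \ add = {pkg_at(p4,depot), truck_at(t1,depot)} \ {truck_at(t1,depot)} = {pkg_at(p4,depot)}
  ∪ pre   = {pkg_at(p4,depot)} ∪ {truck_at(t1,whs2)}
          = {pkg_at(p4,depot), truck_at(t1,whs2)}

== RESULT ==
["pkg_at(p4,depot)", "truck_at(t1,whs2)"]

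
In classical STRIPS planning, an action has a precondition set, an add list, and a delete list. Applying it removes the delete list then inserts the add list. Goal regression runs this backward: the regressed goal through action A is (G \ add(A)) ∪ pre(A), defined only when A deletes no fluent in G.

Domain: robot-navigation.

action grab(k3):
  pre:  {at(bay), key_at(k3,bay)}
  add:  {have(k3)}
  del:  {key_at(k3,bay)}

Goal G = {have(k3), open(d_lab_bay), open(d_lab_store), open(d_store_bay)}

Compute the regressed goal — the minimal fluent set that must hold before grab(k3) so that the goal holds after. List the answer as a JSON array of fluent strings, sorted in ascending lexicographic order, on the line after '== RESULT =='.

Compute (G \ add) ∪ pre:
  G ∩ del = {}  (empty — regression defined)
  G \ add = {have(k3), open(d_lab_bay), open(d_lab_store), open(d_store_bay)} \ {have(k3)} = {open(d_lab_bay), open(d_lab_store), open(d_store_bay)}
  ∪ pre   = {open(d_lab_bay), open(d_lab_store), open(d_store_bay)} ∪ {at(bay), key_at(k3,bay)}
          = {at(bay), key_at(k3,bay), open(d_lab_bay), open(d_lab_store), open(d_store_bay)}

== RESULT ==
["at(bay)", "key_at(k3,bay)", "open(d_lab_bay)", "open(d_lab_store)", "open(d_store_bay)"]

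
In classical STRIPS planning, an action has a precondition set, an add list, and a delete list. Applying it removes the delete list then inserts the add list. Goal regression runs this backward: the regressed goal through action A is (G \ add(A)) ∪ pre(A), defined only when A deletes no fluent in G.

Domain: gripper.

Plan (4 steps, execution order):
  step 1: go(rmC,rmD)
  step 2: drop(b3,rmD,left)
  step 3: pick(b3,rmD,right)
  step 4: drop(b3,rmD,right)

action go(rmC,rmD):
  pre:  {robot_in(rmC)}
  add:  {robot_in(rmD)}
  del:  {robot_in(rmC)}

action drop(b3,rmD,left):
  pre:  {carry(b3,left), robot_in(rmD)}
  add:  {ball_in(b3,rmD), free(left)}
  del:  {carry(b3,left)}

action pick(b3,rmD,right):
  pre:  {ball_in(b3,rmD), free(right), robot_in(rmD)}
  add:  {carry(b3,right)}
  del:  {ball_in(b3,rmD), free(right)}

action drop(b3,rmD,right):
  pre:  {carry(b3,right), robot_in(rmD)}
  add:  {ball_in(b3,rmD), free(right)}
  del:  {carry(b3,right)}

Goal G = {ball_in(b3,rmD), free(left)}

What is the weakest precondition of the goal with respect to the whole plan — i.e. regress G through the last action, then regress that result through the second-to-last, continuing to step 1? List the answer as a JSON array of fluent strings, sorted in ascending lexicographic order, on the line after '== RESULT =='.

Work backward from the goal:
  through step 4 (drop(b3,rmD,right)): drop {ball_in(b3,rmD)}, keep {free(left)}, require {carry(b3,right), robot_in(rmD)}
    → {carry(b3,right), free(left), robot_in(rmD)}
  through step 3 (pick(b3,rmD,right)): drop {carry(b3,right)}, keep {free(left), robot_in(rmD)}, require {ball_in(b3,rmD), free(right), robot_in(rmD)}
    → {ball_in(b3,rmD), free(left), free(right), robot_in(rmD)}
  through step 2 (drop(b3,rmD,left)): drop {ball_in(b3,rmD), free(left)}, keep {free(right), robot_in(rmD)}, require {carry(b3,left), robot_in(rmD)}
    → {carry(b3,left), free(right), robot_in(rmD)}
  through step 1 (go(rmC,rmD)): drop {robot_in(rmD)}, keep {carry(b3,left), free(right)}, require {robot_in(rmC)}
    → {carry(b3,left), free(right), robot_in(rmC)}

== RESULT ==
["carry(b3,left)", "free(right)", "robot_in(rmC)"]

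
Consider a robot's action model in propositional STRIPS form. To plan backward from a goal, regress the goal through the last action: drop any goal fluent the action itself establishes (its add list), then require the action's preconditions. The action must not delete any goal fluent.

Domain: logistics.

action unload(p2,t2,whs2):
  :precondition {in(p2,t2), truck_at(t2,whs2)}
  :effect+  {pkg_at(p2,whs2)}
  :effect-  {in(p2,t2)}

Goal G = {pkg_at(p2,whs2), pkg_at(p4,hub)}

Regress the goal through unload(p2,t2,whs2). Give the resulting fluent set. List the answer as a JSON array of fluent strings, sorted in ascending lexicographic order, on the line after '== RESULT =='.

Compute (G \ add) ∪ pre:
  G ∩ del = {}  (empty — regression defined)
  G \ add = {pkg_at(p2,whs2), pkg_at(p4,hub)} \ {pkg_at(p2,whs2)} = {pkg_at(p4,hub)}
  ∪ pre   = {pkg_at(p4,hub)} ∪ {in(p2,t2), truck_at(t2,whs2)}
          = {in(p2,t2), pkg_at(p4,hub), truck_at(t2,whs2)}

== RESULT ==
["in(p2,t2)", "pkg_at(p4,hub)", "truck_at(t2,whs2)"]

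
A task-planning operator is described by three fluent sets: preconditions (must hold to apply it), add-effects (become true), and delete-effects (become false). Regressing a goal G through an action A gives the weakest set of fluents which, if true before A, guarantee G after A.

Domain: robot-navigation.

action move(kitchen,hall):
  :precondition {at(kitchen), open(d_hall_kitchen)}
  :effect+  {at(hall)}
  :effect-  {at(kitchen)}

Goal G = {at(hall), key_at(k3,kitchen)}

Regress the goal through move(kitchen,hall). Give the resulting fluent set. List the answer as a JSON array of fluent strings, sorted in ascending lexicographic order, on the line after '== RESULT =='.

Compute (G \ add) ∪ pre:
  G ∩ del = {}  (empty — regression defined)
  G \ add = {at(hall), key_at(k3,kitchen)} \ {at(hall)} = {key_at(k3,kitchen)}
  ∪ pre   = {key_at(k3,kitchen)} ∪ {at(kitchen), open(d_hall_kitchen)}
          = {at(kitchen), key_at(k3,kitchen), open(d_hall_kitchen)}

== RESULT ==
["at(kitchen)", "key_at(k3,kitchen)", "open(d_hall_kitchen)"]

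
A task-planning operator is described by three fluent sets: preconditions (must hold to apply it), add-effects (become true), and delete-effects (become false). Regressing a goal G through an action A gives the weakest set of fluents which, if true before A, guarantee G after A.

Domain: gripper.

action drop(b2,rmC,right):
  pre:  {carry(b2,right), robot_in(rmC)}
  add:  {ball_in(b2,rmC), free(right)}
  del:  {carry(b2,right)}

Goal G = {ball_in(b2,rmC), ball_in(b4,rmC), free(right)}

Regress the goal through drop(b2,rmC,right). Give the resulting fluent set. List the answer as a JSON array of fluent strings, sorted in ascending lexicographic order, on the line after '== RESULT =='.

Regress:
  G ∩ del = {}  (empty — regression defined)
  G \ add = {ball_in(b2,rmC), ball_in(b4,rmC), free(right)} \ {ball_in(b2,rmC), free(right)} = {ball_in(b4,rmC)}
  ∪ pre   = {ball_in(b4,rmC)} ∪ {carry(b2,right), robot_in(rmC)}
          = {ball_in(b4,rmC), carry(b2,right), robot_in(rmC)}

== RESULT ==
["ball_in(b4,rmC)", "carry(b2,right)", "robot_in(rmC)"]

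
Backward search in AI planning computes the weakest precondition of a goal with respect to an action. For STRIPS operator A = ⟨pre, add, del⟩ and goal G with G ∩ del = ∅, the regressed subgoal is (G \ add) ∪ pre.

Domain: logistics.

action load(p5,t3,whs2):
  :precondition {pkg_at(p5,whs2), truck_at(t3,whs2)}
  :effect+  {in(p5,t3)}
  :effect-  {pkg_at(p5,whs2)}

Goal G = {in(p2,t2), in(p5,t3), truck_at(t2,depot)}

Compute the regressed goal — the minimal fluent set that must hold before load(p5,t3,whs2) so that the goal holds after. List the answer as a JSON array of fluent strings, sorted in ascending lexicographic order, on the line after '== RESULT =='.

Regress:
  G ∩ del = {}  (empty — regression defined)
  G \ add = {in(p2,t2), in(p5,t3), truck_at(t2,depot)} \ {in(p5,t3)} = {in(p2,t2), truck_at(t2,depot)}
  ∪ pre   = {in(p2,t2), truck_at(t2,depot)} ∪ {pkg_at(p5,whs2), truck_at(t3,whs2)}
          = {in(p2,t2), pkg_at(p5,whs2), truck_at(t2,depot), truck_at(t3,whs2)}

== RESULT ==
["in(p2,t2)", "pkg_at(p5,whs2)", "truck_at(t2,depot)", "truck_at(t3,whs2)"]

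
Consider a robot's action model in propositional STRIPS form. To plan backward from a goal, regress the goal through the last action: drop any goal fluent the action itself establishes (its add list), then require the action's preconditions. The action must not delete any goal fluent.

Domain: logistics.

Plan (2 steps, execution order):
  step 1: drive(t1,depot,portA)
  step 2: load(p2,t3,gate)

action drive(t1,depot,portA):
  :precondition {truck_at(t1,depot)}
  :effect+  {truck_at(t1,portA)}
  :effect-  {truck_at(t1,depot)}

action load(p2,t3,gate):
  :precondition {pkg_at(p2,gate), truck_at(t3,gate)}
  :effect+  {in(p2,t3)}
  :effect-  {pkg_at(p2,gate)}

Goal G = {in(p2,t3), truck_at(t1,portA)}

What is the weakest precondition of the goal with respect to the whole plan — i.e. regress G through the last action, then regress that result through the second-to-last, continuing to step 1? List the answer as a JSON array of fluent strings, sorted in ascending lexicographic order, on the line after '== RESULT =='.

Regress step by step:
  through step 2 (load(p2,t3,gate)): drop {in(p2,t3)}, keep {truck_at(t1,portA)}, require {pkg_at(p2,gate), truck_at(t3,gate)}
    → {pkg_at(p2,gate), truck_at(t1,portA), truck_at(t3,gate)}
  through step 1 (drive(t1,depot,portA)): drop {truck_at(t1,portA)}, keep {pkg_at(p2,gate), truck_at(t3,gate)}, require {truck_at(t1,depot)}
    → {pkg_at(p2,gate), truck_at(t1,depot), truck_at(t3,gate)}

== RESULT ==
["pkg_at(p2,gate)", "truck_at(t1,depot)", "truck_at(t3,gate)"]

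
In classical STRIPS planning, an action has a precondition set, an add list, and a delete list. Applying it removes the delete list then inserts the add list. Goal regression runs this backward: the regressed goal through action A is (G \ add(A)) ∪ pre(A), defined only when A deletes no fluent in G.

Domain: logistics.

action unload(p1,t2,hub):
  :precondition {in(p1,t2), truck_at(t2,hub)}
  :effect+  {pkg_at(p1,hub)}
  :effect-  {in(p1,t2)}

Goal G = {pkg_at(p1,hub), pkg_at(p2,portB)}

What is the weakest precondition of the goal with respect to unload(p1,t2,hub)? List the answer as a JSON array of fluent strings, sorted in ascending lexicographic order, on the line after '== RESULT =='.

Regress:
  G ∩ del = {}  (empty — regression defined)
  G \ add = {pkg_at(p1,hub), pkg_at(p2,portB)} \ {pkg_at(p1,hub)} = {pkg_at(p2,portB)}
  ∪ pre   = {pkg_at(p2,portB)} ∪ {in(p1,t2), truck_at(t2,hub)}
          = {in(p1,t2), pkg_at(p2,portB), truck_at(t2,hub)}

== RESULT ==
["in(p1,t2)", "pkg_at(p2,portB)", "truck_at(t2,hub)"]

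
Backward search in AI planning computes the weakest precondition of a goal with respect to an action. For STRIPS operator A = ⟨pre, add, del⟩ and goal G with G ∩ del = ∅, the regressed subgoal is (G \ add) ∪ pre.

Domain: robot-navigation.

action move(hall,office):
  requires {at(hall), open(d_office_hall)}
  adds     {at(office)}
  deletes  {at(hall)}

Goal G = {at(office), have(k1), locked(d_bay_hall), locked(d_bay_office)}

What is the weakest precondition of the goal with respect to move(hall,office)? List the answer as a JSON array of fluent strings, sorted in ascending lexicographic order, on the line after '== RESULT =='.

Regress:
  G ∩ del = {}  (empty — regression defined)
  G \ add = {at(office), have(k1), locked(d_bay_hall), locked(d_bay_office)} \ {at(office)} = {have(k1), locked(d_bay_hall), locked(d_bay_office)}
  ∪ pre   = {have(k1), locked(d_bay_hall), locked(d_bay_office)} ∪ {at(hall), open(d_office_hall)}
          = {at(hall), have(k1), locked(d_bay_hall), locked(d_bay_office), open(d_office_hall)}

== RESULT ==
["at(hall)", "have(k1)", "locked(d_bay_hall)", "locked(d_bay_office)", "open(d_office_hall)"]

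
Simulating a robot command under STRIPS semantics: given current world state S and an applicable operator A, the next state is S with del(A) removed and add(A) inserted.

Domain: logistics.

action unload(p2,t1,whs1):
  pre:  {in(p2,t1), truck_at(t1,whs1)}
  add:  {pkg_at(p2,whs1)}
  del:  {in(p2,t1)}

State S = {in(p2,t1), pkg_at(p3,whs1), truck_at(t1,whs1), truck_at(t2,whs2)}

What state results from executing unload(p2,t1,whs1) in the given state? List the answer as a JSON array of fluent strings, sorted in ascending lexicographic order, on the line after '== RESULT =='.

Progress:
  pre ⊆ S: {in(p2,t1), truck_at(t1,whs1)} ⊆ S  — applicable
  S \ del = {pkg_at(p3,whs1), truck_at(t1,whs1), truck_at(t2,whs2)}
  ∪ add   = {pkg_at(p2,whs1), pkg_at(p3,whs1), truck_at(t1,whs1), truck_at(t2,whs2)}

== RESULT ==
["pkg_at(p2,whs1)", "pkg_at(p3,whs1)", "truck_at(t1,whs1)", "truck_at(t2,whs2)"]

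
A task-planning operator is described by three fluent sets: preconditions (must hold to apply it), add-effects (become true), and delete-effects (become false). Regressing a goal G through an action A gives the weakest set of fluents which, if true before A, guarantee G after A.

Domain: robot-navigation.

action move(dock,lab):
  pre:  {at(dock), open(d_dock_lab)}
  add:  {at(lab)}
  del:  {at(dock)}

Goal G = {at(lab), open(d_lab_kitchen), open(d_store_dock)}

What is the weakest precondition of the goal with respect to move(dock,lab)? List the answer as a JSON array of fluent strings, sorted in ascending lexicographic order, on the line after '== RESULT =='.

Compute (G \ add) ∪ pre:
  G ∩ del = {}  (empty — regression defined)
  G \ add = {at(lab), open(d_lab_kitchen), open(d_store_dock)} \ {at(lab)} = {open(d_lab_kitchen), open(d_store_dock)}
  ∪ pre   = {open(d_lab_kitchen), open(d_store_dock)} ∪ {at(dock), open(d_dock_lab)}
          = {at(dock), open(d_dock_lab), open(d_lab_kitchen), open(d_store_dock)}

== RESULT ==
["at(dock)", "open(d_dock_lab)", "open(d_lab_kitchen)", "open(d_store_dock)"]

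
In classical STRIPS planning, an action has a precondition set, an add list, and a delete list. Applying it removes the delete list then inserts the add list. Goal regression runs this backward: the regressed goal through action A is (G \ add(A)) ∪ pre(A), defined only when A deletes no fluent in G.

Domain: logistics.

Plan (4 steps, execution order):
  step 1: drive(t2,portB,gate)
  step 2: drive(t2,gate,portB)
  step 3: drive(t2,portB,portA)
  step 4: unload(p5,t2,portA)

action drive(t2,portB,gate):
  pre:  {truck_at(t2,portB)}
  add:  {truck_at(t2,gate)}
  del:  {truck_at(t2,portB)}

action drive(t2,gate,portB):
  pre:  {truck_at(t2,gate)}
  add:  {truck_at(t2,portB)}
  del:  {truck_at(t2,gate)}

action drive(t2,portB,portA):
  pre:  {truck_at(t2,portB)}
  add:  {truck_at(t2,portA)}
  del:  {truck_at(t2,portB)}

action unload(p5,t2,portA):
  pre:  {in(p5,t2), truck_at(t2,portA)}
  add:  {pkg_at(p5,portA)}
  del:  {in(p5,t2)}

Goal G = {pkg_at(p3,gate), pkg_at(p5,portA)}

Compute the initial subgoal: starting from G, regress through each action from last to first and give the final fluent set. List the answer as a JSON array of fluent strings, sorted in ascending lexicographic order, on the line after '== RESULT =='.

Work backward from the goal:
  through step 4 (unload(p5,t2,portA)): drop {pkg_at(p5,portA)}, keep {pkg_at(p3,gate)}, require {in(p5,t2), truck_at(t2,portA)}
    → {in(p5,t2), pkg_at(p3,gate), truck_at(t2,portA)}
  through step 3 (drive(t2,portB,portA)): drop {truck_at(t2,portA)}, keep {in(p5,t2), pkg_at(p3,gate)}, require {truck_at(t2,portB)}
    → {in(p5,t2), pkg_at(p3,gate), truck_at(t2,portB)}
  through step 2 (drive(t2,gate,portB)): drop {truck_at(t2,portB)}, keep {in(p5,t2), pkg_at(p3,gate)}, require {truck_at(t2,gate)}
    → {in(p5,t2), pkg_at(p3,gate), truck_at(t2,gate)}
  through step 1 (drive(t2,portB,gate)): drop {truck_at(t2,gate)}, keep {in(p5,t2), pkg_at(p3,gate)}, require {truck_at(t2,portB)}
    → {in(p5,t2), pkg_at(p3,gate), truck_at(t2,portB)}

== RESULT ==
["in(p5,t2)", "pkg_at(p3,gate)", "truck_at(t2,portB)"]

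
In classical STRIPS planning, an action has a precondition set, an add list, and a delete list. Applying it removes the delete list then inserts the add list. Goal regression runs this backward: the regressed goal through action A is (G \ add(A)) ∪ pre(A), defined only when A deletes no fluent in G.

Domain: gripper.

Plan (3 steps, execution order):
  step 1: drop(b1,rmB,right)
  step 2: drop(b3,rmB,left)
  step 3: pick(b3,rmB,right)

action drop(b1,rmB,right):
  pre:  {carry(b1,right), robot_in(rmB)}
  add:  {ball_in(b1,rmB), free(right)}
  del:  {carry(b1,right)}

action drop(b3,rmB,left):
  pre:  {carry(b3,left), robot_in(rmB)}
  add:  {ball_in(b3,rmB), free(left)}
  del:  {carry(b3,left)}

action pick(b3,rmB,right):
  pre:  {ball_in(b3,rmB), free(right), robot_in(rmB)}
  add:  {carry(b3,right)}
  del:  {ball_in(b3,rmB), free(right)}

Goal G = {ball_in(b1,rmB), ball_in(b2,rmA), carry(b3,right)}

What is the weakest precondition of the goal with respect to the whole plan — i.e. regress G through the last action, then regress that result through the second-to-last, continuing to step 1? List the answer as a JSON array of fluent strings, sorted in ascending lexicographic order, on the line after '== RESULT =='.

Work backward from the goal:
  through step 3 (pick(b3,rmB,right)): drop {carry(b3,right)}, keep {ball_in(b1,rmB), ball_in(b2,rmA)}, require {ball_in(b3,rmB), free(right), robot_in(rmB)}
    → {ball_in(b1,rmB), ball_in(b2,rmA), ball_in(b3,rmB), free(right), robot_in(rmB)}
  through step 2 (drop(b3,rmB,left)): drop {ball_in(b3,rmB)}, keep {ball_in(b1,rmB), ball_in(b2,rmA), free(right), robot_in(rmB)}, require {carry(b3,left), robot_in(rmB)}
    → {ball_in(b1,rmB), ball_in(b2,rmA), carry(b3,left), free(right), robot_in(rmB)}
  through step 1 (drop(b1,rmB,right)): drop {ball_in(b1,rmB), free(right)}, keep {ball_in(b2,rmA), carry(b3,left), robot_in(rmB)}, require {carry(b1,right), robot_in(rmB)}
    → {ball_in(b2,rmA), carry(b1,right), carry(b3,left), robot_in(rmB)}

== RESULT ==
["ball_in(b2,rmA)", "carry(b1,right)", "carry(b3,left)", "robot_in(rmB)"]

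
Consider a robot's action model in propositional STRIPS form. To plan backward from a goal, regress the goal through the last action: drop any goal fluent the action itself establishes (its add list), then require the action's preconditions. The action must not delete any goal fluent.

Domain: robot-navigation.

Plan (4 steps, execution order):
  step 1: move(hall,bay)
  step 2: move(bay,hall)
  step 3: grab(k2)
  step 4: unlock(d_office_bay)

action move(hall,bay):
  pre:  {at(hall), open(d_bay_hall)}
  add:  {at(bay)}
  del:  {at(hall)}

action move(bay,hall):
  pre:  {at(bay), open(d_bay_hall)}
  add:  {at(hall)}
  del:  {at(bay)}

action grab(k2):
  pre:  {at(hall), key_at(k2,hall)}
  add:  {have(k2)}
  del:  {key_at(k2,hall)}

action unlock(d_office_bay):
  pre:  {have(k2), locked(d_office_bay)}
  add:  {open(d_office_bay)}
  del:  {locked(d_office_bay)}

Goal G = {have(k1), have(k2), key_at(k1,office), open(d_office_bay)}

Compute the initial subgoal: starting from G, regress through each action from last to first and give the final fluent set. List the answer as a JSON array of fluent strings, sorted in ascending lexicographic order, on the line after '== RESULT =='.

Work backward from the goal:
  through step 4 (unlock(d_office_bay)): drop {open(d_office_bay)}, keep {have(k1), have(k2), key_at(k1,office)}, require {have(k2), locked(d_office_bay)}
    → {have(k1), have(k2), key_at(k1,office), locked(d_office_bay)}
  through step 3 (grab(k2)): drop {have(k2)}, keep {have(k1), key_at(k1,office), locked(d_office_bay)}, require {at(hall), key_at(k2,hall)}
    → {at(hall), have(k1), key_at(k1,office), key_at(k2,hall), locked(d_office_bay)}
  through step 2 (move(bay,hall)): drop {at(hall)}, keep {have(k1), key_at(k1,office), key_at(k2,hall), locked(d_office_bay)}, require {at(bay), open(d_bay_hall)}
    → {at(bay), have(k1), key_at(k1,office), key_at(k2,hall), locked(d_office_bay), open(d_bay_hall)}
  through step 1 (move(hall,bay)): drop {at(bay)}, keep {have(k1), key_at(k1,office), key_at(k2,hall), locked(d_office_bay), open(d_bay_hall)}, require {at(hall), open(d_bay_hall)}
    → {at(hall), have(k1), key_at(k1,office), key_at(k2,hall), locked(d_office_bay), open(d_bay_hall)}

== RESULT ==
["at(hall)", "have(k1)", "key_at(k1,office)", "key_at(k2,hall)", "locked(d_office_bay)", "open(d_bay_hall)"]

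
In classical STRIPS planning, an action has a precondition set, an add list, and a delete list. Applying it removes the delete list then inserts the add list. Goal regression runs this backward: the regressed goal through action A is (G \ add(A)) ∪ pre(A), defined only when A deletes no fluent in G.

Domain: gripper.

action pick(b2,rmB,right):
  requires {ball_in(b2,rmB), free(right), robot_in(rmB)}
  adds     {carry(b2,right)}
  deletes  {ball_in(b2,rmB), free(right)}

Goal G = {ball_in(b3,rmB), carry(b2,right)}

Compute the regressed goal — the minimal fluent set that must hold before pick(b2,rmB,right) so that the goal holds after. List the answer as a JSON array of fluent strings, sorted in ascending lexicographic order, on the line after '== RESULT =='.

Compute (G \ add) ∪ pre:
  G ∩ del = {}  (empty — regression defined)
  G \ add = {ball_in(b3,rmB), carry(b2,right)} \ {carry(b2,right)} = {ball_in(b3,rmB)}
  ∪ pre   = {ball_in(b3,rmB)} ∪ {ball_in(b2,rmB), free(right), robot_in(rmB)}
          = {ball_in(b2,rmB), ball_in(b3,rmB), free(right), robot_in(rmB)}

== RESULT ==
["ball_in(b2,rmB)", "ball_in(b3,rmB)", "free(right)", "robot_in(rmB)"]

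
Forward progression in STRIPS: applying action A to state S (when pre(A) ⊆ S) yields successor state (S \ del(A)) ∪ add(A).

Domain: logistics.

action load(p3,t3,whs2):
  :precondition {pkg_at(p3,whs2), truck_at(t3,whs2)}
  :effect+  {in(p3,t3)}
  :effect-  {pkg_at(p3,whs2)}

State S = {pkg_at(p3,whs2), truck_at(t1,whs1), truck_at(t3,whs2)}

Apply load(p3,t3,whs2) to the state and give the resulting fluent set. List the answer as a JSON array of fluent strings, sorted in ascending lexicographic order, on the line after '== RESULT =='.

Compute (S \ del) ∪ add:
  pre ⊆ S: {pkg_at(p3,whs2), truck_at(t3,whs2)} ⊆ S  — applicable
  S \ del = {truck_at(t1,whs1), truck_at(t3,whs2)}
  ∪ add   = {in(p3,t3), truck_at(t1,whs1), truck_at(t3,whs2)}

== RESULT ==
["in(p3,t3)", "truck_at(t1,whs1)", "truck_at(t3,whs2)"]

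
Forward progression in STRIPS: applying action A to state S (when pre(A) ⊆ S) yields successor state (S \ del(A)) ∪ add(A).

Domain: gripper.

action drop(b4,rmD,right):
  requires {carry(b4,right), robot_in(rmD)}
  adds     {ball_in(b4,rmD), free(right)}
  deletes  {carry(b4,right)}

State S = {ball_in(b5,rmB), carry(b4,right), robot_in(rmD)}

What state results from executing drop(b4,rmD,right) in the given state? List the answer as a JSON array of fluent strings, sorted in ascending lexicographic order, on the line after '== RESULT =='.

Compute (S \ del) ∪ add:
  pre ⊆ S: {carry(b4,right), robot_in(rmD)} ⊆ S  — applicable
  S \ del = {ball_in(b5,rmB), robot_in(rmD)}
  ∪ add   = {ball_in(b4,rmD), ball_in(b5,rmB), free(right), robot_in(rmD)}

== RESULT ==
["ball_in(b4,rmD)", "ball_in(b5,rmB)", "free(right)", "robot_in(rmD)"]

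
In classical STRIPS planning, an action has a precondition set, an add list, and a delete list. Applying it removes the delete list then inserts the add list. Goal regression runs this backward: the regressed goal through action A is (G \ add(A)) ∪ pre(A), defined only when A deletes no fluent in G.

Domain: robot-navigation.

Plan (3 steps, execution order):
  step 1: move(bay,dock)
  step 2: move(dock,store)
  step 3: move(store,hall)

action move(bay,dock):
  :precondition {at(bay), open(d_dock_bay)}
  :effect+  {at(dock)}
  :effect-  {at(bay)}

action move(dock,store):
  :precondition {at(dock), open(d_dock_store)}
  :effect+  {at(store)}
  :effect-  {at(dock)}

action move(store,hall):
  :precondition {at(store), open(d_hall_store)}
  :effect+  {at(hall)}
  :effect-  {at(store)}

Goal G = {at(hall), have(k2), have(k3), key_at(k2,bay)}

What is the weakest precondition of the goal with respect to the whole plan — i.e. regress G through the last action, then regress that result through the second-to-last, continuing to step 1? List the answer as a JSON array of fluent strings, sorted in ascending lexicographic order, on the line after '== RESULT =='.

Work backward from the goal:
  through step 3 (move(store,hall)): drop {at(hall)}, keep {have(k2), have(k3), key_at(k2,bay)}, require {at(store), open(d_hall_store)}
    → {at(store), have(k2), have(k3), key_at(k2,bay), open(d_hall_store)}
  through step 2 (move(dock,store)): drop {at(store)}, keep {have(k2), have(k3), key_at(k2,bay), open(d_hall_store)}, require {at(dock), open(d_dock_store)}
    → {at(dock), have(k2), have(k3), key_at(k2,bay), open(d_dock_store), open(d_hall_store)}
  through step 1 (move(bay,dock)): drop {at(dock)}, keep {have(k2), have(k3), key_at(k2,bay), open(d_dock_store), open(d_hall_store)}, require {at(bay), open(d_dock_bay)}
    → {at(bay), have(k2), have(k3), key_at(k2,bay), open(d_dock_bay), open(d_dock_store), open(d_hall_store)}

== RESULT ==
["at(bay)", "have(k2)", "have(k3)", "key_at(k2,bay)", "open(d_dock_bay)", "open(d_dock_store)", "open(d_hall_store)"]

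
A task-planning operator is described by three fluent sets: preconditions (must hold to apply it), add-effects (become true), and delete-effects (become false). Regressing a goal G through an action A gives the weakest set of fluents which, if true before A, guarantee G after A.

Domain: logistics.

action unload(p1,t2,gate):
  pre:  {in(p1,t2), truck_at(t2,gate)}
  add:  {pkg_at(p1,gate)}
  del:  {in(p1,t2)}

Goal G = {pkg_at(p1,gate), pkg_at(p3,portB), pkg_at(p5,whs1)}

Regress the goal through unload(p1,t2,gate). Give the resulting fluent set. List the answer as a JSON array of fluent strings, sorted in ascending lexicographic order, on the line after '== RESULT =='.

Compute (G \ add) ∪ pre:
  G ∩ del = {}  (empty — regression defined)
  G \ add = {pkg_at(p1,gate), pkg_at(p3,portB), pkg_at(p5,whs1)} \ {pkg_at(p1,gate)} = {pkg_at(p3,portB), pkg_at(p5,whs1)}
  ∪ pre   = {pkg_at(p3,portB), pkg_at(p5,whs1)} ∪ {in(p1,t2), truck_at(t2,gate)}
          = {in(p1,t2), pkg_at(p3,portB), pkg_at(p5,whs1), truck_at(t2,gate)}

== RESULT ==
["in(p1,t2)", "pkg_at(p3,portB)", "pkg_at(p5,whs1)", "truck_at(t2,gate)"]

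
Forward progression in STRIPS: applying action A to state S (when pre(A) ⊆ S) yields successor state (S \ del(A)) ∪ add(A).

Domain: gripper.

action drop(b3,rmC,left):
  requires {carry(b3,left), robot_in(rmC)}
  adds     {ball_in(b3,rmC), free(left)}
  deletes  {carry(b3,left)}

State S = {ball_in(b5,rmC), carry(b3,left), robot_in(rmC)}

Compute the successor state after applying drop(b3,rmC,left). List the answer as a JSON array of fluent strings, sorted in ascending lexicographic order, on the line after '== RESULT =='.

Progress:
  pre ⊆ S: {carry(b3,left), robot_in(rmC)} ⊆ S  — applicable
  S \ del = {ball_in(b5,rmC), robot_in(rmC)}
  ∪ add   = {ball_in(b3,rmC), ball_in(b5,rmC), free(left), robot_in(rmC)}

== RESULT ==
["ball_in(b3,rmC)", "ball_in(b5,rmC)", "free(left)", "robot_in(rmC)"]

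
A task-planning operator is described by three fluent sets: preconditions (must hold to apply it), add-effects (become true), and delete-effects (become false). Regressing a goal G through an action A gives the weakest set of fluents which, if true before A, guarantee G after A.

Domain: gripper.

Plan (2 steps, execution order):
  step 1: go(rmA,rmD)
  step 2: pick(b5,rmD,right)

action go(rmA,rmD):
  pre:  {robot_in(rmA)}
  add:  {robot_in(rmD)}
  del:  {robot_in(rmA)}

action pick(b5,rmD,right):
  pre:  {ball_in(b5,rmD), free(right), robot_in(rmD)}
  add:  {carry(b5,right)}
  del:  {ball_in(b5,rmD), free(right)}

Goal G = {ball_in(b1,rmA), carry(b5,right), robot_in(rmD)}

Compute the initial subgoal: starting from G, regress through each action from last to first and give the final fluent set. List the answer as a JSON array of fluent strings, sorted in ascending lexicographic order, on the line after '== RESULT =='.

Work backward from the goal:
  through step 2 (pick(b5,rmD,right)): drop {carry(b5,right)}, keep {ball_in(b1,rmA), robot_in(rmD)}, require {ball_in(b5,rmD), free(right), robot_in(rmD)}
    → {ball_in(b1,rmA), ball_in(b5,rmD), free(right), robot_in(rmD)}
  through step 1 (go(rmA,rmD)): drop {robot_in(rmD)}, keep {ball_in(b1,rmA), ball_in(b5,rmD), free(right)}, require {robot_in(rmA)}
    → {ball_in(b1,rmA), ball_in(b5,rmD), free(right), robot_in(rmA)}

== RESULT ==
["ball_in(b1,rmA)", "ball_in(b5,rmD)", "free(right)", "robot_in(rmA)"]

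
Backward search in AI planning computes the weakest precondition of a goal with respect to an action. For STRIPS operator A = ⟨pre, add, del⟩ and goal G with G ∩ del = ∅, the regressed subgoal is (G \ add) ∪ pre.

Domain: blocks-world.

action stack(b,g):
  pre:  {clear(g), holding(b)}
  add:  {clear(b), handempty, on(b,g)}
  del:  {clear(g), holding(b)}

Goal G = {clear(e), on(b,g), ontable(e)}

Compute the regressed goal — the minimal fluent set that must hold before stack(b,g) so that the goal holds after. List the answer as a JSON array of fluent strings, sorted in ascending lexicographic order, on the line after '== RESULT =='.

Compute (G \ add) ∪ pre:
  G ∩ del = {}  (empty — regression defined)
  G \ add = {clear(e), on(b,g), ontable(e)} \ {clear(b), handempty, on(b,g)} = {clear(e), ontable(e)}
  ∪ pre   = {clear(e), ontable(e)} ∪ {clear(g), holding(b)}
          = {clear(e), clear(g), holding(b), ontable(e)}

== RESULT ==
["clear(e)", "clear(g)", "holding(b)", "ontable(e)"]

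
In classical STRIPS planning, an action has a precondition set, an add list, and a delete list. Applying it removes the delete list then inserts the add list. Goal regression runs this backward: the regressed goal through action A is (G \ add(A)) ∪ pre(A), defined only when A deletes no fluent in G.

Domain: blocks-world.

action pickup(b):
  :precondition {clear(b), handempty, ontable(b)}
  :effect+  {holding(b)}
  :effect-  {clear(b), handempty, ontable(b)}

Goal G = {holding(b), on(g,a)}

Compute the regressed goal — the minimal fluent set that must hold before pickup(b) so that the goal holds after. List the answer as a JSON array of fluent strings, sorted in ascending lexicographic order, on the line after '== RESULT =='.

Compute (G \ add) ∪ pre:
  G ∩ del = {}  (empty — regression defined)
  G \ add = {holding(b), on(g,a)} \ {holding(b)} = {on(g,a)}
  ∪ pre   = {on(g,a)} ∪ {clear(b), handempty, ontable(b)}
          = {clear(b), handempty, on(g,a), ontable(b)}

== RESULT ==
["clear(b)", "handempty", "on(g,a)", "ontable(b)"]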